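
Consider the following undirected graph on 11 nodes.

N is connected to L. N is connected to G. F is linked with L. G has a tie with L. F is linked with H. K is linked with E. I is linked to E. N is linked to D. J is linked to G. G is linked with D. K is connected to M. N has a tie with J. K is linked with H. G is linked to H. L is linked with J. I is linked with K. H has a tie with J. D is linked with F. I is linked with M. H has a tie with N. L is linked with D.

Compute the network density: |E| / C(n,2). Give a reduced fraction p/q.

There are 21 edges and 11 nodes, so the maximum possible is C(11,2) = 55.
Density = 21/55.

21/55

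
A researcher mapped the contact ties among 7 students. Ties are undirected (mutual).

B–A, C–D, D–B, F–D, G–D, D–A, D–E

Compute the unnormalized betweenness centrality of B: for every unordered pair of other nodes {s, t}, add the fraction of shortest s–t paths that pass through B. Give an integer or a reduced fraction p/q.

No shortest path between any pair of other nodes passes through B.
Summing the contributions gives betweenness(B) = 0.

0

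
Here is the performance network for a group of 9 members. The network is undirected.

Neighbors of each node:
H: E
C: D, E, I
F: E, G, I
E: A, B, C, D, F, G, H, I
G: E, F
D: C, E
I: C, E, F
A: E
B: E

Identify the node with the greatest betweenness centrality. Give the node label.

E

Unnormalized betweenness of each node: A:0, B:0, C:1/2, D:0, E:45/2, F:1/2, G:0, H:0, I:1/2.
E has the largest value, 45/2, making it the main broker — the node through which the most shortest paths run.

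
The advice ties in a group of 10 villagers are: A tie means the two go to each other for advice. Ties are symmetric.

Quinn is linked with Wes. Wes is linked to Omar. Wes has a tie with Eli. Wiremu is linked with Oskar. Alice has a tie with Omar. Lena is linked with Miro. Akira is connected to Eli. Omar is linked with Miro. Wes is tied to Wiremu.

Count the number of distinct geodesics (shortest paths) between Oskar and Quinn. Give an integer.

1

The shortest distance is 3, and the only length-3 path is Oskar–Wiremu–Wes–Quinn. So there is exactly 1 shortest path.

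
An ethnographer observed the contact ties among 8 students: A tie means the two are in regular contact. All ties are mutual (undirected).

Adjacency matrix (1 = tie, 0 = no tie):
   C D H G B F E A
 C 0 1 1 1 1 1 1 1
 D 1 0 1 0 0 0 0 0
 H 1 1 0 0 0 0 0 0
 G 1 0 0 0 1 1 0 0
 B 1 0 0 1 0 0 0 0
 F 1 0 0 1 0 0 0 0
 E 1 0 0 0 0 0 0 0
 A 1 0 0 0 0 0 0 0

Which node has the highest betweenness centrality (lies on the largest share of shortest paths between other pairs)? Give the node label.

Unnormalized betweenness of each node: A:0, B:0, C:35/2, D:0, E:0, F:0, G:1/2, H:0.
C has the largest value, 35/2, making it the main broker — the node through which the most shortest paths run.

C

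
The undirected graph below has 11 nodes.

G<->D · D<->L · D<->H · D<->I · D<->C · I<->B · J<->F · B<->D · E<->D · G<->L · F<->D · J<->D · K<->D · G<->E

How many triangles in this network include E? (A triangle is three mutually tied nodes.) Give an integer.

1

E's neighbors: D and G.
Neighbor pairs that are themselves tied: E–D–G. Each forms one triangle with E, for 1 in total.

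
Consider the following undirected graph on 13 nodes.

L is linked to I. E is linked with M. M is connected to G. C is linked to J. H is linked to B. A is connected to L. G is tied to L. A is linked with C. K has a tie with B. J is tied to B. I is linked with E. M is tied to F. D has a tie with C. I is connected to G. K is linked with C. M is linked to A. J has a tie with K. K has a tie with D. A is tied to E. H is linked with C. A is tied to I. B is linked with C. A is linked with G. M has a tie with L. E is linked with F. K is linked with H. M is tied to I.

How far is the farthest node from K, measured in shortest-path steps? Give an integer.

4

Distances from K: A:2, B:1, C:1, D:1, E:3, F:4, G:3, H:1, I:3, J:1, L:3, M:3.
The largest is 4 (to F), so the eccentricity of K is 4.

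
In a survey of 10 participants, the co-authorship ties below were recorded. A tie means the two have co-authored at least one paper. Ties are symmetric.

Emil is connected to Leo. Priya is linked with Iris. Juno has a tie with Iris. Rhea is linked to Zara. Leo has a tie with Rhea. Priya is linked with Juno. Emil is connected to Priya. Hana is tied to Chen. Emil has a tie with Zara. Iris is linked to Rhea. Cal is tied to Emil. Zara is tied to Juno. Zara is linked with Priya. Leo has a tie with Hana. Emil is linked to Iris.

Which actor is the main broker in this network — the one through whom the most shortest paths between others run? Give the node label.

Unnormalized betweenness of each node: Cal:0, Chen:0, Emil:321/20, Hana:8, Iris:53/15, Juno:1/4, Leo:44/3, Priya:91/60, Rhea:89/20, Zara:53/15.
Emil has the largest value, 321/20, making it the main broker — the node through which the most shortest paths run.

Emil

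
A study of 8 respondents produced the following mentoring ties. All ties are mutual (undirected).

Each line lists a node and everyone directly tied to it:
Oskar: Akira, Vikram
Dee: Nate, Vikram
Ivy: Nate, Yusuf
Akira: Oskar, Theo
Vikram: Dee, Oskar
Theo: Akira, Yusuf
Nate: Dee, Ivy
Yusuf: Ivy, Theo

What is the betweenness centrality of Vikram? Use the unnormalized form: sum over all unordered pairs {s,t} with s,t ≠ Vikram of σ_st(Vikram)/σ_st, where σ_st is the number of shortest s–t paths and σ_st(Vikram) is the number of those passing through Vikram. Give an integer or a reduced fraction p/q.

Pairs whose geodesics pass through Vikram — Ivy–Oskar: 1/2; Theo–Dee: 1/2; Akira–Dee: 1; Akira–Nate: 1/2; Oskar–Dee: 1; Oskar–Nate: 1.
All other pairs contribute 0.
Summing the contributions gives betweenness(Vikram) = 9/2.

9/2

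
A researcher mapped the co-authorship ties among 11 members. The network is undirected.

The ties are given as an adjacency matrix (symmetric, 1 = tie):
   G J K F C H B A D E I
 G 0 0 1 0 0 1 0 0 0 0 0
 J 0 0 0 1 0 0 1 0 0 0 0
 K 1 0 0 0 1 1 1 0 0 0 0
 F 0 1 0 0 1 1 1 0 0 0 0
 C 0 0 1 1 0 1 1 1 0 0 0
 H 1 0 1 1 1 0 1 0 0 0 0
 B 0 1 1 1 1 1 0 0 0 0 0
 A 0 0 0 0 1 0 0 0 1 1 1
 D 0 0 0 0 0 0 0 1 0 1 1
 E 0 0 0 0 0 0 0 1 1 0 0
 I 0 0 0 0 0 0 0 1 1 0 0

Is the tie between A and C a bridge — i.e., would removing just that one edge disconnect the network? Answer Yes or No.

Without the A–C edge there is no alternate route between A and C, so the network disconnects. It is a bridge.

Yes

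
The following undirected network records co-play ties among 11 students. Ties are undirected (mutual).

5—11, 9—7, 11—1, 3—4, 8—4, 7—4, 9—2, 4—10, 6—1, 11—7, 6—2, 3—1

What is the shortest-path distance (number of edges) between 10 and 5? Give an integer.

One shortest route is 10 – 4 – 7 – 11 – 5, which uses 4 edges, and at distance 3 from 10 we only reach {1, 9, 11}, which does not include 5. So d(10,5) = 4.

4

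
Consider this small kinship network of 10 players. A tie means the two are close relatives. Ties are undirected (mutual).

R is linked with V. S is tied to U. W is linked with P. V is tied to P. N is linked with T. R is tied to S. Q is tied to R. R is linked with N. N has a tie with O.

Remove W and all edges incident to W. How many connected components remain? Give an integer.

W's neighbors (P) remain reachable from one another through other ties, so the rest of the network stays in one piece.

1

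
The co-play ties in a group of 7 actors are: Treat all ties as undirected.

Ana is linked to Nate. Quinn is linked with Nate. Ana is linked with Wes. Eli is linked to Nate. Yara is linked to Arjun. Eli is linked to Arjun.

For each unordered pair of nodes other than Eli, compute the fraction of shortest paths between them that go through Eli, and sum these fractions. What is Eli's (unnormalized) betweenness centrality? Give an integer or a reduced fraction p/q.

Pairs whose geodesics pass through Eli — Wes–Yara: 1; Wes–Arjun: 1; Yara–Ana: 1; Yara–Quinn: 1; Yara–Nate: 1; Ana–Arjun: 1; Quinn–Arjun: 1; Arjun–Nate: 1.
All other pairs contribute 0.
Summing the contributions gives betweenness(Eli) = 8.

8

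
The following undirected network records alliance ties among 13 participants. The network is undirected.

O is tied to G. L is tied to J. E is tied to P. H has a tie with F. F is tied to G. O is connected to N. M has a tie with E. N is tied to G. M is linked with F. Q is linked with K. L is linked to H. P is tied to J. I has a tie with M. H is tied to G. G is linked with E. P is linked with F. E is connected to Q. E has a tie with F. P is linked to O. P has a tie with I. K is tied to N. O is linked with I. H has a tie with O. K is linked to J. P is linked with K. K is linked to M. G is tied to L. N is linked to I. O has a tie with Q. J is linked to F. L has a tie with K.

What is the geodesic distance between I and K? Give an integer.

One shortest route is I – P – K, which uses 2 edges, and I and K are not directly tied, so nothing shorter exists. So d(I,K) = 2.

2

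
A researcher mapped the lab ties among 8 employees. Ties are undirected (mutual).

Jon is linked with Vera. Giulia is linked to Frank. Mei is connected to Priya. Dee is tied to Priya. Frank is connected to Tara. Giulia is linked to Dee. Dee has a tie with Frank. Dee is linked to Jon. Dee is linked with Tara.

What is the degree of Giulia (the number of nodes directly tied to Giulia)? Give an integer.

Giulia is directly tied to Dee and Frank. That is 2 neighbors, so the degree of Giulia is 2.

2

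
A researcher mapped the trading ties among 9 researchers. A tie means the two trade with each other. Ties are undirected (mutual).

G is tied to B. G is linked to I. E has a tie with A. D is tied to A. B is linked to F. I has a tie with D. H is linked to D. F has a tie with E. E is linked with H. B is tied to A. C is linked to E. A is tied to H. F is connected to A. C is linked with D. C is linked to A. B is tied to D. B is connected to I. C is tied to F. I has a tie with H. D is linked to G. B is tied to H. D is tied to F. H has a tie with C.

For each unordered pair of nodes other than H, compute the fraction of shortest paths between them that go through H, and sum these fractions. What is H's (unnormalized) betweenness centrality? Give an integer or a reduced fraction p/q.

73/24

Pairs whose geodesics pass through H — G–E: 3/8; E–I: 1; E–D: 1/4; E–B: 1/3; I–C: 1/2; I–A: 1/3; C–B: 1/4.
All other pairs contribute 0.
Summing the contributions gives betweenness(H) = 73/24.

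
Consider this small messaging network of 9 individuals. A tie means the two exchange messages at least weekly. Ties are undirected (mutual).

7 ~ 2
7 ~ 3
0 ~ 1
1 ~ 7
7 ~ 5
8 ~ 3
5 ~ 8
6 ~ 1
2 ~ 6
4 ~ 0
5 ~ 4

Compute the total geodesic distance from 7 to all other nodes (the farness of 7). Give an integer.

Distances from 7: 0:2, 1:1, 2:1, 3:1, 4:2, 5:1, 6:2, 8:2.
Sum = 2 + 1 + 1 + 1 + 2 + 1 + 2 + 2 = 12.

12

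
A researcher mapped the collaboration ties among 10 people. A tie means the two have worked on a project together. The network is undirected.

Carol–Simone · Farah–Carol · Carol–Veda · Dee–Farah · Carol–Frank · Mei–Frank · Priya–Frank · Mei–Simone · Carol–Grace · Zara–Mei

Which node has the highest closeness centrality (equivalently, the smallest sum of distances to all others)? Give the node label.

Carol

Farness (sum of distances to all others) for each node — Carol:14, Dee:28, Farah:20, Frank:16, Grace:22, Mei:20, Priya:24, Simone:18, Veda:22, Zara:28.
The smallest farness is 14, for Carol, so Carol has the highest closeness.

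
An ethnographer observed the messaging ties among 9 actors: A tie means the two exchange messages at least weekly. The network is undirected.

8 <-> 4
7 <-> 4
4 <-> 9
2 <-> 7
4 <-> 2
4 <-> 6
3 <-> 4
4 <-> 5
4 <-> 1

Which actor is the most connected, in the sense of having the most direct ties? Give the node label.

Degrees — 1:1, 2:2, 3:1, 4:8, 5:1, 6:1, 7:2, 8:1, 9:1.
The maximum is 8, attained only by 4.

4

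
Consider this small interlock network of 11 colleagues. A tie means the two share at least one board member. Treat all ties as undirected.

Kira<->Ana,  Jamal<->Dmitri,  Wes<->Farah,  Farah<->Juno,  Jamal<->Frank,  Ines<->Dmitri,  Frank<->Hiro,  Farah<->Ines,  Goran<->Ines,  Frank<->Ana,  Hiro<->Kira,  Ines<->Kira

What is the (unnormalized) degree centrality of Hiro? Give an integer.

Hiro is directly tied to Frank and Kira. That is 2 neighbors, so the degree of Hiro is 2.

2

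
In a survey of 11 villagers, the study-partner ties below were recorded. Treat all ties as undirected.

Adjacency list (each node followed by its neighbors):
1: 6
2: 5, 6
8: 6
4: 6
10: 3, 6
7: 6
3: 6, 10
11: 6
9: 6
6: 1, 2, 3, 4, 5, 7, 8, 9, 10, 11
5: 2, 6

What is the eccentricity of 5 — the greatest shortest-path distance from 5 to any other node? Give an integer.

Distances from 5: 1:2, 2:1, 3:2, 4:2, 6:1, 7:2, 8:2, 9:2, 10:2, 11:2.
The largest is 2 (to 10, 11, 3, 7, 1, 9, 8, and 4), so the eccentricity of 5 is 2.

2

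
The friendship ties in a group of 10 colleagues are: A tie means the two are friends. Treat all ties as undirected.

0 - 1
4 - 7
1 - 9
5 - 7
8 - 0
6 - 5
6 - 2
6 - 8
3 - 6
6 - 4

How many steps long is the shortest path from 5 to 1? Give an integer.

4

One shortest route is 5 – 6 – 8 – 0 – 1, which uses 4 edges, and at distance 3 from 5 we only reach {0}, which does not include 1. So d(5,1) = 4.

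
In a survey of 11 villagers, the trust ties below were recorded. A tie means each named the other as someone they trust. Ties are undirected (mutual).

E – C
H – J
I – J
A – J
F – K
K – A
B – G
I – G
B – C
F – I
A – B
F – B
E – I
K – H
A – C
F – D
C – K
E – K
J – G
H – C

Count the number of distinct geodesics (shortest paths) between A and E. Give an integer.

2

The shortest distance is 2. The length-2 paths are: A–K–E; A–C–E.
That gives 2 distinct shortest paths.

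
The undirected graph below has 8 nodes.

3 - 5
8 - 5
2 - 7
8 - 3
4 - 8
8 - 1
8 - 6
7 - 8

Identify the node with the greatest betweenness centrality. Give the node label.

8

Unnormalized betweenness of each node: 1:0, 2:0, 3:0, 4:0, 5:0, 6:0, 7:6, 8:19.
8 has the largest value, 19, making it the main broker — the node through which the most shortest paths run.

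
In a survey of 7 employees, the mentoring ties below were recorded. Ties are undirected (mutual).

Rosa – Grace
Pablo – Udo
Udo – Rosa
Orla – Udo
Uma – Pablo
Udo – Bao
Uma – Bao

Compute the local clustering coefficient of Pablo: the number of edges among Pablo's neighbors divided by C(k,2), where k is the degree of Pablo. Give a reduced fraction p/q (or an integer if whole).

0

Pablo's neighbors: Udo and Uma (k = 2).
Possible neighbor pairs: C(2,2) = 1. Edges among them: none → e = 0.
Clustering(Pablo) = 0/1.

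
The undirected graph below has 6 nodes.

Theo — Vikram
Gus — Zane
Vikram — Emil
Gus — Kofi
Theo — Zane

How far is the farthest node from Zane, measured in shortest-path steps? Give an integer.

3

Distances from Zane: Emil:3, Gus:1, Kofi:2, Theo:1, Vikram:2.
The largest is 3 (to Emil), so the eccentricity of Zane is 3.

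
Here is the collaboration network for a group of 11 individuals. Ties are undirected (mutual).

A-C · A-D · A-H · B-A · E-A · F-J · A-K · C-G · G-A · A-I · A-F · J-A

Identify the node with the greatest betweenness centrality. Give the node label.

A

Unnormalized betweenness of each node: A:43, B:0, C:0, D:0, E:0, F:0, G:0, H:0, I:0, J:0, K:0.
A has the largest value, 43, making it the main broker — the node through which the most shortest paths run.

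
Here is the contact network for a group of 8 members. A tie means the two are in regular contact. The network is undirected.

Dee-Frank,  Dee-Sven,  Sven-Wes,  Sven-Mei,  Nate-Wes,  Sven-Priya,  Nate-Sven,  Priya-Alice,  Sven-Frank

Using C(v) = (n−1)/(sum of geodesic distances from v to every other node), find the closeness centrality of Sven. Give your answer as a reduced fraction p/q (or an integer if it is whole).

7/8

Distances from Sven: Alice:2, Dee:1, Frank:1, Mei:1, Nate:1, Priya:1, Wes:1. Sum = 8.
n = 8, so closeness = 7/8.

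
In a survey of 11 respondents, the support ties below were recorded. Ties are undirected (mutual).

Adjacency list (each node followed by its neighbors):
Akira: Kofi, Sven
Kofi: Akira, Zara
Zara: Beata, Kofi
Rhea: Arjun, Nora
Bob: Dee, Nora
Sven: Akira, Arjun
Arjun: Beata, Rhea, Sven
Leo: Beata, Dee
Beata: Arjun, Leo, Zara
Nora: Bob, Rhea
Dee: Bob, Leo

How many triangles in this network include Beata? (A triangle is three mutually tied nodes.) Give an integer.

0

Beata's neighbors are Arjun, Leo, and Zara, but none of them are tied to each other, so no triangle contains Beata.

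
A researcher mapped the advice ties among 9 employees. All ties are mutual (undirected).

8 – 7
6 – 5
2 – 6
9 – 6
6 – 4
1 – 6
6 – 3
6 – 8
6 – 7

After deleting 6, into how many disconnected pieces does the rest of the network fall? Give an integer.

7

Without 6, the remaining ties split the others into: {2}; {5}; {9}; {1}; {3}; {7, 8}; {4}.
That's 7 separate components.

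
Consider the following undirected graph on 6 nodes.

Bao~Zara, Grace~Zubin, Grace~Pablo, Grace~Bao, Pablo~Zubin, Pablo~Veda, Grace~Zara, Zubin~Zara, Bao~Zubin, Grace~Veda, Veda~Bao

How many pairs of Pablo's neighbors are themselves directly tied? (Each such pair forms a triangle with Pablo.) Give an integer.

2

Pablo's neighbors: Grace, Veda, and Zubin.
Neighbor pairs that are themselves tied: Pablo–Grace–Veda; Pablo–Grace–Zubin. Each forms one triangle with Pablo, for 2 in total.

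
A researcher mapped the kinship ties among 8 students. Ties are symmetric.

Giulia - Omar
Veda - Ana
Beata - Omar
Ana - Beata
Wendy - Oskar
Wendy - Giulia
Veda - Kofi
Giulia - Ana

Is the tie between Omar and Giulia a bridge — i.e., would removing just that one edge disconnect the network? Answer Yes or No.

No

Even without that edge, Omar still reaches Giulia via Omar – Beata – Ana – Giulia, so the network stays connected. Not a bridge.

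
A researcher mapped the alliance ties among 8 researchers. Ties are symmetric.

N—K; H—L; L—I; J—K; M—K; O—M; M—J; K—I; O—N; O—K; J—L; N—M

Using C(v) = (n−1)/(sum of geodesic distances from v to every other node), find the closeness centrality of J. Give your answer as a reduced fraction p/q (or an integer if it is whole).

7/11

Distances from J: H:2, I:2, K:1, L:1, M:1, N:2, O:2. Sum = 11.
n = 8, so closeness = 7/11.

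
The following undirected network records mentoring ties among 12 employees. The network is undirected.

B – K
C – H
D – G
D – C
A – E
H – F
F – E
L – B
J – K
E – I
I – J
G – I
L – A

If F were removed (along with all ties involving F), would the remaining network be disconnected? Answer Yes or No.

Even without F, every remaining node can still reach every other (the residual graph is connected), so F is not a cut vertex.

No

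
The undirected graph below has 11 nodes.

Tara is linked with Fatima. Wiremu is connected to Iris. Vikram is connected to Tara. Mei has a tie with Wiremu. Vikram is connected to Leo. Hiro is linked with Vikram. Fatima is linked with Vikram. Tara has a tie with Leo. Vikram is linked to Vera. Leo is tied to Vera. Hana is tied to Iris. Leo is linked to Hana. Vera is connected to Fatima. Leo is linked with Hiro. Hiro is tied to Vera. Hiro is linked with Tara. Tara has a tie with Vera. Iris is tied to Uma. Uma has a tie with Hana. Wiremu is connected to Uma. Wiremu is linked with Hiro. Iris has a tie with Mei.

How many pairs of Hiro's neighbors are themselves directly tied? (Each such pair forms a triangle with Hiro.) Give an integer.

Hiro's neighbors: Leo, Tara, Vera, Vikram, and Wiremu.
Neighbor pairs that are themselves tied: Hiro–Leo–Tara; Hiro–Leo–Vera; Hiro–Leo–Vikram; Hiro–Tara–Vera; Hiro–Tara–Vikram; Hiro–Vera–Vikram. Each forms one triangle with Hiro, for 6 in total.

6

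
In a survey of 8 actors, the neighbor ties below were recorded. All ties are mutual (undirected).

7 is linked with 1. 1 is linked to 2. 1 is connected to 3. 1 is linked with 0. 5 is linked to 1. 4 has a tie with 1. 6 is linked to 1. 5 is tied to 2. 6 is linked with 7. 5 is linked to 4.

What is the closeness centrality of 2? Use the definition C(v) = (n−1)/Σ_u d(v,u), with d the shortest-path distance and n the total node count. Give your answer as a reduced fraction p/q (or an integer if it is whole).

Distances from 2: 0:2, 1:1, 3:2, 4:2, 5:1, 6:2, 7:2. Sum = 12.
n = 8, so closeness = 7/12.

7/12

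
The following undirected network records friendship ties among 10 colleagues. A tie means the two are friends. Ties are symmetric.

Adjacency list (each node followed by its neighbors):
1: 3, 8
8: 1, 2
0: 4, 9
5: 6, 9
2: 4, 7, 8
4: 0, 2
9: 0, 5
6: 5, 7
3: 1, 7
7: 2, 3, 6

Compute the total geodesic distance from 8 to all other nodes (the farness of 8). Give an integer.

22

Distances from 8: 0:3, 1:1, 2:1, 3:2, 4:2, 5:4, 6:3, 7:2, 9:4.
Sum = 3 + 1 + 1 + 2 + 2 + 4 + 3 + 2 + 4 = 22.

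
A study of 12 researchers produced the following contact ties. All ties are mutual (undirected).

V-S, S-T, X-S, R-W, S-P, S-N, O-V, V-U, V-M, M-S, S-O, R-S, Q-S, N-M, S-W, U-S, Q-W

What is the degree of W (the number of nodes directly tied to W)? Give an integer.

3

W is directly tied to Q, R, and S. That is 3 neighbors, so the degree of W is 3.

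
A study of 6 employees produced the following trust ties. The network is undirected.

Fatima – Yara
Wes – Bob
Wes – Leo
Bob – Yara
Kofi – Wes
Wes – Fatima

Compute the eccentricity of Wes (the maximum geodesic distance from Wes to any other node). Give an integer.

Distances from Wes: Bob:1, Fatima:1, Kofi:1, Leo:1, Yara:2.
The largest is 2 (to Yara), so the eccentricity of Wes is 2.

2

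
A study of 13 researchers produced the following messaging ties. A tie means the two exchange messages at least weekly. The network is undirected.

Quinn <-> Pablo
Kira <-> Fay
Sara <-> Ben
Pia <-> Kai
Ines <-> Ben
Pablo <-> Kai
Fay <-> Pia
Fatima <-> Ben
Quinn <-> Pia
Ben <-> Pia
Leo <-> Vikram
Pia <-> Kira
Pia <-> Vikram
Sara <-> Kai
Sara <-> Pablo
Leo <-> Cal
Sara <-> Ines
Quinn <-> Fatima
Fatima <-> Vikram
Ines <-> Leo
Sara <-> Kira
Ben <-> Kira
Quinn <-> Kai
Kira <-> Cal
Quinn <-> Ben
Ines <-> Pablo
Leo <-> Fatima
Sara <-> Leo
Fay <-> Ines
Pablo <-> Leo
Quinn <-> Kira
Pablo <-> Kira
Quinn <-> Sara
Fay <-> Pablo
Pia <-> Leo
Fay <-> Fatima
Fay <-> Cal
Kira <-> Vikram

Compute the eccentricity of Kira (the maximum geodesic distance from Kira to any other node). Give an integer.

Distances from Kira: Ben:1, Cal:1, Fatima:2, Fay:1, Ines:2, Kai:2, Leo:2, Pablo:1, Pia:1, Quinn:1, Sara:1, Vikram:1.
The largest is 2 (to Leo, Fatima, Kai, and Ines), so the eccentricity of Kira is 2.

2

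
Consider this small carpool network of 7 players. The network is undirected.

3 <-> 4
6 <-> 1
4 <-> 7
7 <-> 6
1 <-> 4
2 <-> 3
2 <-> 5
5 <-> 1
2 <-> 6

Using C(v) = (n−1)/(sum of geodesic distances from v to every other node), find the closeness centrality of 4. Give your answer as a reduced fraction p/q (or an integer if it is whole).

Distances from 4: 1:1, 2:2, 3:1, 5:2, 6:2, 7:1. Sum = 9.
n = 7, so closeness = 6/9 = 2/3.

2/3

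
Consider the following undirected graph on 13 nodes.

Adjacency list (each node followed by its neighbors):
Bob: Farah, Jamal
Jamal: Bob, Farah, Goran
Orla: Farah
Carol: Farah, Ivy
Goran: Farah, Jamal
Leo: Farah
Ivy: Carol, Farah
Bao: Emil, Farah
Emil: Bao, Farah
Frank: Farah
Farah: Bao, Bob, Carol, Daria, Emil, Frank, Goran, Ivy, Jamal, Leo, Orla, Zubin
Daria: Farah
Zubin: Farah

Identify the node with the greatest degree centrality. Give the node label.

Farah

Degrees — Bao:2, Bob:2, Carol:2, Daria:1, Emil:2, Farah:12, Frank:1, Goran:2, Ivy:2, Jamal:3, Leo:1, Orla:1, Zubin:1.
The maximum is 12, attained only by Farah.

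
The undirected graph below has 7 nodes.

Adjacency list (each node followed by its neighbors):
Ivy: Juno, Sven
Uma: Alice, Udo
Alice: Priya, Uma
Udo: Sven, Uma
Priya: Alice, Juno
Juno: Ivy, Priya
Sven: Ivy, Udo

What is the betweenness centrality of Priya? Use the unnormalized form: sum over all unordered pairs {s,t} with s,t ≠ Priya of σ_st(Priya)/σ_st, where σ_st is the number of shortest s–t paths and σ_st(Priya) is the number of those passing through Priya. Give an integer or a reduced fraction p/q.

Pairs whose geodesics pass through Priya — Uma–Juno: 1; Alice–Juno: 1; Alice–Ivy: 1.
All other pairs contribute 0.
Summing the contributions gives betweenness(Priya) = 3.

3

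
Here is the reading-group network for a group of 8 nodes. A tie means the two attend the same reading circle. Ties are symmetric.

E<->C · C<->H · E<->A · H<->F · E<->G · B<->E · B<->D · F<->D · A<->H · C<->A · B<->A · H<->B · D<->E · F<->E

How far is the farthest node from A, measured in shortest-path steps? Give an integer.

2

Distances from A: B:1, C:1, D:2, E:1, F:2, G:2, H:1.
The largest is 2 (to F, D, and G), so the eccentricity of A is 2.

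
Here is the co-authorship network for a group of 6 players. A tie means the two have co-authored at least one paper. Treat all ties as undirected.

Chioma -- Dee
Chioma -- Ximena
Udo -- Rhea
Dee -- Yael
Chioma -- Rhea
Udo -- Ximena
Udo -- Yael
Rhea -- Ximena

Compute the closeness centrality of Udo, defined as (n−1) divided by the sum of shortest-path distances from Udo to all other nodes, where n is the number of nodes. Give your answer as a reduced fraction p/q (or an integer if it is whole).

Distances from Udo: Chioma:2, Dee:2, Rhea:1, Ximena:1, Yael:1. Sum = 7.
n = 6, so closeness = 5/7.

5/7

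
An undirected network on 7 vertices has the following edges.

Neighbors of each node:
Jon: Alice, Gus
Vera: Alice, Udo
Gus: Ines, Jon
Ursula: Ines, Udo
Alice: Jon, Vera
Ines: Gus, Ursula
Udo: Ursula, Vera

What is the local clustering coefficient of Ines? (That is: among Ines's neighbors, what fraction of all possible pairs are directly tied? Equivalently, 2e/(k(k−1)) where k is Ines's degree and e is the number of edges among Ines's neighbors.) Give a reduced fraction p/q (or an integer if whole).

0

Ines's neighbors: Gus and Ursula (k = 2).
Possible neighbor pairs: C(2,2) = 1. Edges among them: none → e = 0.
Clustering(Ines) = 0/1.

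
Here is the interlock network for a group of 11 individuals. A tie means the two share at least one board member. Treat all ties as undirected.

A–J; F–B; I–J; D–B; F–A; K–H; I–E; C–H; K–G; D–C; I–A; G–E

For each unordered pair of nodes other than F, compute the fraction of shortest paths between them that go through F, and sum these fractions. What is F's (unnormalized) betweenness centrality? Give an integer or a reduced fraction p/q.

11

Pairs whose geodesics pass through F — J–C: 1; J–D: 1; J–B: 1; I–C: 1/2; I–D: 1; I–B: 1; E–D: 1/2; E–B: 1; G–B: 1/2; H–A: 1/2; C–A: 1; D–A: 1; B–A: 1.
All other pairs contribute 0.
Summing the contributions gives betweenness(F) = 11.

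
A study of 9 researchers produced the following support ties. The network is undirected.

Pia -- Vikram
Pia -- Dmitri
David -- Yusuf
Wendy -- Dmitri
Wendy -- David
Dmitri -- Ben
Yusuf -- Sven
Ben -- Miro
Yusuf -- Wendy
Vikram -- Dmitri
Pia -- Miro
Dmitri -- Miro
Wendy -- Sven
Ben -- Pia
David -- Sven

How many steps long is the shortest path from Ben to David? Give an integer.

3

One shortest route is Ben – Dmitri – Wendy – David, which uses 3 edges, and at distance 2 from Ben we only reach {Vikram, Wendy}, which does not include David. So d(Ben,David) = 3.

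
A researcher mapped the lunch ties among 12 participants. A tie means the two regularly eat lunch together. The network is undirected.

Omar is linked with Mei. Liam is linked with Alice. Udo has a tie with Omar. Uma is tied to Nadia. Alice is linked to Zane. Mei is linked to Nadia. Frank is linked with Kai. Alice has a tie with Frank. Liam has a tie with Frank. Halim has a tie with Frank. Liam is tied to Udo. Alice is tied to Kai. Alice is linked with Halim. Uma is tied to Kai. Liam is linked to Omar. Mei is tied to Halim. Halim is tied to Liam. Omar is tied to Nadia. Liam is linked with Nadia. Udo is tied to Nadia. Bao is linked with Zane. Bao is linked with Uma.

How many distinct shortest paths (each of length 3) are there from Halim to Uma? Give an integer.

4

The shortest distance is 3. The length-3 paths are: Halim–Liam–Nadia–Uma; Halim–Mei–Nadia–Uma; Halim–Frank–Kai–Uma; Halim–Alice–Kai–Uma.
That gives 4 distinct shortest paths.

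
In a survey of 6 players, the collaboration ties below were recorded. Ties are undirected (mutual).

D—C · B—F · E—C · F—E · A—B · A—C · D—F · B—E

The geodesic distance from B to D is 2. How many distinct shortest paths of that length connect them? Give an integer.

The shortest distance is 2, and the only length-2 path is B–F–D. So there is exactly 1 shortest path.

1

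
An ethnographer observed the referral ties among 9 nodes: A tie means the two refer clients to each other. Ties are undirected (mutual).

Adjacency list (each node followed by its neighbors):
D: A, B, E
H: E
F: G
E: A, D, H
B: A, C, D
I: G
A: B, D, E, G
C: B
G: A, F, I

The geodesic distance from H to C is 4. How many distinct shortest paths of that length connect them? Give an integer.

2

The shortest distance is 4. The length-4 paths are: H–E–D–B–C; H–E–A–B–C.
That gives 2 distinct shortest paths.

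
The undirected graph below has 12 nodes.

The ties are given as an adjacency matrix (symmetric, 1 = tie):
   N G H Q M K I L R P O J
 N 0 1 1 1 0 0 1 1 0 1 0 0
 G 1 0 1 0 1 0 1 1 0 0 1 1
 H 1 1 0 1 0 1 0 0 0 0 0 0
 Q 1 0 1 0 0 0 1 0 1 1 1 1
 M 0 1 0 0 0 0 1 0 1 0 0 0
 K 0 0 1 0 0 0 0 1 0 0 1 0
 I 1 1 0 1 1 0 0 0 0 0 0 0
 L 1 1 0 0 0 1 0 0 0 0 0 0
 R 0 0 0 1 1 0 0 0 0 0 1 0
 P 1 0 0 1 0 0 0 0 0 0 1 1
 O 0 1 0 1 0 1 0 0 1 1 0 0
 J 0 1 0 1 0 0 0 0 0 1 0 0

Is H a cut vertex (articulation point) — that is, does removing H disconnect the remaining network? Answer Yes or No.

Even without H, every remaining node can still reach every other (the residual graph is connected), so H is not a cut vertex.

No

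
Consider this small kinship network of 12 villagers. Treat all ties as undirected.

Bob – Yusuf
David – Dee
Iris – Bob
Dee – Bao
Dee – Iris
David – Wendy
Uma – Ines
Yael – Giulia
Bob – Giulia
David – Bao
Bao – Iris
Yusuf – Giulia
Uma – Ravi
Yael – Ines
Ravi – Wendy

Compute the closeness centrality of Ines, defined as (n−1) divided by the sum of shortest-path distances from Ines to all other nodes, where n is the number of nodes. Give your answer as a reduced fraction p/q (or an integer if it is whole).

1/3

Distances from Ines: Bao:5, Bob:3, David:4, Dee:5, Giulia:2, Iris:4, Ravi:2, Uma:1, Wendy:3, Yael:1, Yusuf:3. Sum = 33.
n = 12, so closeness = 11/33 = 1/3.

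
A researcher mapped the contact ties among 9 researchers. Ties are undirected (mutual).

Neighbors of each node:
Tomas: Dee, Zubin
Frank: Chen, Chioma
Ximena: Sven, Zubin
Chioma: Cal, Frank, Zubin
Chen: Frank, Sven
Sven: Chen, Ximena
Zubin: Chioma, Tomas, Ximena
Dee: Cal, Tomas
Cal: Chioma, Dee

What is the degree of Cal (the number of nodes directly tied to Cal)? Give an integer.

2

Cal is directly tied to Chioma and Dee. That is 2 neighbors, so the degree of Cal is 2.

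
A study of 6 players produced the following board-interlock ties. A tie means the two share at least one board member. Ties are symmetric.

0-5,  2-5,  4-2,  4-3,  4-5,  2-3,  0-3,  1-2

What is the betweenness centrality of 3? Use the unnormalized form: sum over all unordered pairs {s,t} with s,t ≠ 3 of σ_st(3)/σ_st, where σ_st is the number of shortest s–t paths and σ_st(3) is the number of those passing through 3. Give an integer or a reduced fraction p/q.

Pairs whose geodesics pass through 3 — 2–0: 1/2; 1–0: 1/2; 4–0: 1/2.
All other pairs contribute 0.
Summing the contributions gives betweenness(3) = 3/2.

3/2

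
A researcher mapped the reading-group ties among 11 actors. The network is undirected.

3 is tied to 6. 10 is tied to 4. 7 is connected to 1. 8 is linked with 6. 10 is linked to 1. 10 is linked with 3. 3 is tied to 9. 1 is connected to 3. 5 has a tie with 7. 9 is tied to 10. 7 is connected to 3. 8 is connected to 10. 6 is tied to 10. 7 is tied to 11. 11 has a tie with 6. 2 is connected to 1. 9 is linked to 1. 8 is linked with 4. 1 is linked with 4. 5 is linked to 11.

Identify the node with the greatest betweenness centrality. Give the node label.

Unnormalized betweenness of each node: 1:889/60, 2:0, 3:71/15, 4:6/5, 5:0, 6:59/10, 7:9, 8:5/6, 9:0, 10:389/60, 11:91/30.
1 has the largest value, 889/60, making it the main broker — the node through which the most shortest paths run.

1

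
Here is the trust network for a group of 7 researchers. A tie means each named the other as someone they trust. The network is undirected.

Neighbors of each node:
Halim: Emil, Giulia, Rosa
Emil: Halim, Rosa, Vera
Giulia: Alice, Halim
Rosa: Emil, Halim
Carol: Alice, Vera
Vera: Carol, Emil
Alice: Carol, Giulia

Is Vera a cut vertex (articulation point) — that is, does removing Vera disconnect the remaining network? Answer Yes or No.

Even without Vera, every remaining node can still reach every other (the residual graph is connected), so Vera is not a cut vertex.

No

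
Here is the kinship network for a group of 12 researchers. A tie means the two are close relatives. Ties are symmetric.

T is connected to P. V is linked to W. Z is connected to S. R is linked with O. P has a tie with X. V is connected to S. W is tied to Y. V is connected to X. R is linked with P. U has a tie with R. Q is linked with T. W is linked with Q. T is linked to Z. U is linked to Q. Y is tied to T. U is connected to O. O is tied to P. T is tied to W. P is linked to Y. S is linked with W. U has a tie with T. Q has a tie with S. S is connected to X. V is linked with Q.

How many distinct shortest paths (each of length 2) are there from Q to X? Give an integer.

The shortest distance is 2. The length-2 paths are: Q–V–X; Q–S–X.
That gives 2 distinct shortest paths.

2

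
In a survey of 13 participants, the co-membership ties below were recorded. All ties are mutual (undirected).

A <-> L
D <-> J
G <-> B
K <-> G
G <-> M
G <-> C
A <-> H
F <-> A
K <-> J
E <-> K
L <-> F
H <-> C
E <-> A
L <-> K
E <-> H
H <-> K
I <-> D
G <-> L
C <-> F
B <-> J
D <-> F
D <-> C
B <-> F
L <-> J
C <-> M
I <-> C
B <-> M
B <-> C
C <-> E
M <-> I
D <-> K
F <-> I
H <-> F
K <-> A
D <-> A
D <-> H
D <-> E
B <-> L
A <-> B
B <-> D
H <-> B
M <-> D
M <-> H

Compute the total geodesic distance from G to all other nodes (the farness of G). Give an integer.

Distances from G: A:2, B:1, C:1, D:2, E:2, F:2, H:2, I:2, J:2, K:1, L:1, M:1.
Sum = 2 + 1 + 1 + 2 + 2 + 2 + 2 + 2 + 2 + 1 + 1 + 1 = 19.

19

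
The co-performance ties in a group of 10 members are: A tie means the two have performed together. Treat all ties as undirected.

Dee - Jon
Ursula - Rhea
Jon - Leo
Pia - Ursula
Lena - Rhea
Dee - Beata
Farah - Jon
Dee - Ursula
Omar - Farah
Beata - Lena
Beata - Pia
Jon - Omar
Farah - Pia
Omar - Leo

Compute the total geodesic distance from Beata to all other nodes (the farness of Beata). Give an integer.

Distances from Beata: Dee:1, Farah:2, Jon:2, Lena:1, Leo:3, Omar:3, Pia:1, Rhea:2, Ursula:2.
Sum = 1 + 2 + 2 + 1 + 3 + 3 + 1 + 2 + 2 = 17.

17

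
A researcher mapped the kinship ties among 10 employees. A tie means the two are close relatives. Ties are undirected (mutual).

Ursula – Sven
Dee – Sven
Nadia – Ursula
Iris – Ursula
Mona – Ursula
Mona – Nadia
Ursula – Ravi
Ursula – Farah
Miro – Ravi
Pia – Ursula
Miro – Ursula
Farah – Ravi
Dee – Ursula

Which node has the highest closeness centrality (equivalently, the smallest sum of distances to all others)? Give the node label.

Farness (sum of distances to all others) for each node — Dee:16, Farah:16, Iris:17, Miro:16, Mona:16, Nadia:16, Pia:17, Ravi:15, Sven:16, Ursula:9.
The smallest farness is 9, for Ursula, so Ursula has the highest closeness.

Ursula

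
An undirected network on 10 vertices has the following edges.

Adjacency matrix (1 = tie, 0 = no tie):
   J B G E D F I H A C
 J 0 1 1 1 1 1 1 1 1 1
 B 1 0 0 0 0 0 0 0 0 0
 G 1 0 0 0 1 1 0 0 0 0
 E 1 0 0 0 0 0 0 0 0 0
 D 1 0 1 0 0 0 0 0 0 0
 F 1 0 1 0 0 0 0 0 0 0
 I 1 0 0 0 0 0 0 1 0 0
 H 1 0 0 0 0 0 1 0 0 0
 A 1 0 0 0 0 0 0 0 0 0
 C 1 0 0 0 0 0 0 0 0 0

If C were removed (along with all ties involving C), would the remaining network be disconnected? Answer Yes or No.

No

Even without C, every remaining node can still reach every other (the residual graph is connected), so C is not a cut vertex.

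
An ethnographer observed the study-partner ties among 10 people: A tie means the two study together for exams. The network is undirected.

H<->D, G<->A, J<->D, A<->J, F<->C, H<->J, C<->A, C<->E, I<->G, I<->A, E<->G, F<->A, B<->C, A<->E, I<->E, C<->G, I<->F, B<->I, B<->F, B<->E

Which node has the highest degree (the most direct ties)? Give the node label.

Degrees — A:6, B:4, C:5, D:2, E:5, F:4, G:4, H:2, I:5, J:3.
The maximum is 6, attained only by A.

A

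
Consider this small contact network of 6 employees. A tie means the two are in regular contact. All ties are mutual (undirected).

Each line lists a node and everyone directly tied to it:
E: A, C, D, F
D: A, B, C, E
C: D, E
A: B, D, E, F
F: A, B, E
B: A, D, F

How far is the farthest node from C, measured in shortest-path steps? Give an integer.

Distances from C: A:2, B:2, D:1, E:1, F:2.
The largest is 2 (to A, B, and F), so the eccentricity of C is 2.

2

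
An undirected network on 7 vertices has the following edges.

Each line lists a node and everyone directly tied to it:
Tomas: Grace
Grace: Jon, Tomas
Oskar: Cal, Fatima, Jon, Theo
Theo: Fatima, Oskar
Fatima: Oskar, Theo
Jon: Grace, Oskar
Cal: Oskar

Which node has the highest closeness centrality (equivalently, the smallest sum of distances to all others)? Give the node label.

Oskar

Farness (sum of distances to all others) for each node — Cal:14, Fatima:13, Grace:13, Jon:10, Oskar:9, Theo:13, Tomas:18.
The smallest farness is 9, for Oskar, so Oskar has the highest closeness.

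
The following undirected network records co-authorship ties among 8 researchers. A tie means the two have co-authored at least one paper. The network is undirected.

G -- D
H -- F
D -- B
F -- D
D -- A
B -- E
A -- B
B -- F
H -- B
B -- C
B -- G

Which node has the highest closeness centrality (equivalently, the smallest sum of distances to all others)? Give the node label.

Farness (sum of distances to all others) for each node — A:12, B:7, C:13, D:10, E:13, F:11, G:12, H:12.
The smallest farness is 7, for B, so B has the highest closeness.

B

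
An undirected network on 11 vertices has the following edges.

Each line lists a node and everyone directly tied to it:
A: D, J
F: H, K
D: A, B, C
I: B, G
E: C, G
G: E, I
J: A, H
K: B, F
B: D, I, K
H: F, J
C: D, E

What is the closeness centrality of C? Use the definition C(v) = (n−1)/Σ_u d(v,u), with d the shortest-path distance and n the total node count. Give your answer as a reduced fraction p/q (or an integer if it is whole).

2/5

Distances from C: A:2, B:2, D:1, E:1, F:4, G:2, H:4, I:3, J:3, K:3. Sum = 25.
n = 11, so closeness = 10/25 = 2/5.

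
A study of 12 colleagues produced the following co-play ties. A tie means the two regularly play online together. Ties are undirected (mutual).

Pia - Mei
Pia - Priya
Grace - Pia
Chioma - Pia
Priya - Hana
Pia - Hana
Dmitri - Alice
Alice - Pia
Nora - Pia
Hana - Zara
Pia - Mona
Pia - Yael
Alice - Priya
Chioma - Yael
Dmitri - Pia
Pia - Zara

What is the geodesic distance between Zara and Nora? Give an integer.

One shortest route is Zara – Pia – Nora, which uses 2 edges, and Zara and Nora are not directly tied, so nothing shorter exists. So d(Zara,Nora) = 2.

2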